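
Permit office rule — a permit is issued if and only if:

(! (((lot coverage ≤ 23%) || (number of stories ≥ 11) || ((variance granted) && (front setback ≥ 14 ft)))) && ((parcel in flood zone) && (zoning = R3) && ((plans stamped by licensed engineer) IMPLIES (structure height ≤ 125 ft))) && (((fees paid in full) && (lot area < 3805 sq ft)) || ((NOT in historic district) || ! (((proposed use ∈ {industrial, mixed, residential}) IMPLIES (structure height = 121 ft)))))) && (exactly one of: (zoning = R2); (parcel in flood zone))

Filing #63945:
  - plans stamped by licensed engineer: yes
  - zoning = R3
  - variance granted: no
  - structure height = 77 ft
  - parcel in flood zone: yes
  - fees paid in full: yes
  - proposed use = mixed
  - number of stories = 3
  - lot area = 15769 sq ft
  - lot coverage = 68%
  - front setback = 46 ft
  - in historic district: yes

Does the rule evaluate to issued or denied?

Atomic conditions:
  lot coverage ≤ 23%: 68 ≤ 23 is false
  number of stories ≥ 11: 3 ≥ 11 is false
  variance granted: no → false
  front setback ≥ 14 ft: 46 ≥ 14 is true
  parcel in flood zone: yes → true
  zoning = R3: R3 == R3 is true
  plans stamped by licensed engineer: yes → true
  structure height ≤ 125 ft: 77 ≤ 125 is true
  fees paid in full: yes → true
  lot area < 3805 sq ft: 15769 < 3805 is false
  NOT in historic district: yes → false
  proposed use ∈ {industrial, mixed, residential}: mixed is in the set → true
  structure height = 121 ft: 77 == 121 is false
  zoning = R2: R3 == R2 is false
Combine:
[1.1.1.3] false AND true = false
[1.1.1] false OR false OR false = false
[1.1] NOT false = true
[1.2.3] true → true = true
[1.2] true AND true AND true = true
[1.3.1] true AND false = false
[1.3.2.2.1] true → false = false
[1.3.2.2] NOT false = true
[1.3.2] false OR true = true
[1.3] false OR true = true
[1] true AND true AND true = true
[2] exactly-one(false, true) = true
[root] true AND true = true
Overall: true → issued

Issued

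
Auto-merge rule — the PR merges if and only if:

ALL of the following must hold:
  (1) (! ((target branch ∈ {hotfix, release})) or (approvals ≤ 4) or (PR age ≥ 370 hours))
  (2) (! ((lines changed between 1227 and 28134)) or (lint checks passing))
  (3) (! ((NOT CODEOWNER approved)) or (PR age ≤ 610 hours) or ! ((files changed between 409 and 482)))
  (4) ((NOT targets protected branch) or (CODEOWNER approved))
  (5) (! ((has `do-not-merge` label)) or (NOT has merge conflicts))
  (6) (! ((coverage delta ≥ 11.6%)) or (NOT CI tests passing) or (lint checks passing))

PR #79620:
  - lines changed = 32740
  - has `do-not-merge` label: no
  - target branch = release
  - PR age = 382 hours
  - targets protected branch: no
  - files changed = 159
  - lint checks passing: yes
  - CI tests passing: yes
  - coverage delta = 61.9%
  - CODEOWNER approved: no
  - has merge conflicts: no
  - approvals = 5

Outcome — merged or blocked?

Atomic conditions:
  target branch ∈ {hotfix, release}: release is in the set → true
  approvals ≤ 4: 5 ≤ 4 is false
  PR age ≥ 370 hours: 382 ≥ 370 is true
  lines changed between 1227 and 28134: 32740 in [1227, 28134] is false
  lint checks passing: yes → true
  NOT CODEOWNER approved: no → true
  PR age ≤ 610 hours: 382 ≤ 610 is true
  files changed between 409 and 482: 159 in [409, 482] is false
  NOT targets protected branch: no → true
  CODEOWNER approved: no → false
  has `do-not-merge` label: no → false
  NOT has merge conflicts: no → true
  coverage delta ≥ 11.6%: 61.9 ≥ 11.6 is true
  NOT CI tests passing: yes → false
Combine:
[1.1] NOT true = false
[1] false OR false OR true = true
[2.1] NOT false = true
[2] true OR true = true
[3.1] NOT true = false
[3.3] NOT false = true
[3] false OR true OR true = true
[4] true OR false = true
[5.1] NOT false = true
[5] true OR true = true
[6.1] NOT true = false
[6] false OR false OR true = true
[root] true AND true AND true AND true AND true AND true = true
Overall: true → merged

Merged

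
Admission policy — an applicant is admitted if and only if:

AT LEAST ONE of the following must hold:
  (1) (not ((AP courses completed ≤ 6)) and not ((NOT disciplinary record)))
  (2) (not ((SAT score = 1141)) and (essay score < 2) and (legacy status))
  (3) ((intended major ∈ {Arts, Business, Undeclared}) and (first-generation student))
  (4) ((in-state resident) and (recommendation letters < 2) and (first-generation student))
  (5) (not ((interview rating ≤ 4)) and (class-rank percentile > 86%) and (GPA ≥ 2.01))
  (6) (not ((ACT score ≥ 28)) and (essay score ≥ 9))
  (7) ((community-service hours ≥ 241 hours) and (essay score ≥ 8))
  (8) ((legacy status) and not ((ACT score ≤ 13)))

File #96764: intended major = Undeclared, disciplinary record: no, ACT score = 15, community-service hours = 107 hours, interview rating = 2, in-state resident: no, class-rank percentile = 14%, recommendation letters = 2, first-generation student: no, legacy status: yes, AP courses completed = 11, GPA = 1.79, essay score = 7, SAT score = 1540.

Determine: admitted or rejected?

Atomic conditions:
  AP courses completed ≤ 6: 11 ≤ 6 is false
  NOT disciplinary record: no → true
  SAT score = 1141: 1540 == 1141 is false
  essay score < 2: 7 < 2 is false
  legacy status: yes → true
  intended major ∈ {Arts, Business, Undeclared}: Undeclared is in the set → true
  first-generation student: no → false
  in-state resident: no → false
  recommendation letters < 2: 2 < 2 is false
  interview rating ≤ 4: 2 ≤ 4 is true
  class-rank percentile > 86%: 14 > 86 is false
  GPA ≥ 2.01: 1.79 ≥ 2.01 is false
  ACT score ≥ 28: 15 ≥ 28 is false
  essay score ≥ 9: 7 ≥ 9 is false
  community-service hours ≥ 241 hours: 107 ≥ 241 is false
  essay score ≥ 8: 7 ≥ 8 is false
  ACT score ≤ 13: 15 ≤ 13 is false
Combine:
[1.1] NOT false = true
[1.2] NOT true = false
[1] true AND false = false
[2.1] NOT false = true
[2] true AND false AND true = false
[3] true AND false = false
[4] false AND false AND false = false
[5.1] NOT true = false
[5] false AND false AND false = false
[6.1] NOT false = true
[6] true AND false = false
[7] false AND false = false
[8.2] NOT false = true
[8] true AND true = true
[root] false OR false OR false OR false OR false OR false OR false OR true = true
Overall: true → admitted

Admitted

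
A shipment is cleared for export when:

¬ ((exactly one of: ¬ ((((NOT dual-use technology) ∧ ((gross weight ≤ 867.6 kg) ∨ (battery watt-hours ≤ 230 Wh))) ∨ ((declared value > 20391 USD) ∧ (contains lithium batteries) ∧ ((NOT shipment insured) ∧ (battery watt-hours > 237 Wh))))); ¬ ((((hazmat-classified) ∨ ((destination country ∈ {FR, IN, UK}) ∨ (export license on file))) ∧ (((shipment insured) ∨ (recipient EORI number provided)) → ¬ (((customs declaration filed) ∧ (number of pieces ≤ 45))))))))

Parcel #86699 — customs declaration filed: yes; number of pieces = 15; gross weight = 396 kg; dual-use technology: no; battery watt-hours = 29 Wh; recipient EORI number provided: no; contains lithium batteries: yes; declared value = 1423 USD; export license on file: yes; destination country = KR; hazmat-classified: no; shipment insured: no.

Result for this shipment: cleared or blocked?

Cleared

Atomic conditions:
  NOT dual-use technology: no → true
  gross weight ≤ 867.6 kg: 396 ≤ 867.6 is true
  battery watt-hours ≤ 230 Wh: 29 ≤ 230 is true
  declared value > 20391 USD: 1423 > 20391 is false
  contains lithium batteries: yes → true
  NOT shipment insured: no → true
  battery watt-hours > 237 Wh: 29 > 237 is false
  hazmat-classified: no → false
  destination country ∈ {FR, IN, UK}: KR is not in the set → false
  export license on file: yes → true
  shipment insured: no → false
  recipient EORI number provided: no → false
  customs declaration filed: yes → true
  number of pieces ≤ 45: 15 ≤ 45 is true
Combine:
[1.1.1.1.2] true OR true = true
[1.1.1.1] true AND true = true
[1.1.1.2.3] true AND false = false
[1.1.1.2] false AND true AND false = false
[1.1.1] true OR false = true
[1.1] NOT true = false
[1.2.1.1.2] false OR true = true
[1.2.1.1] false OR true = true
[1.2.1.2.1] false OR false = false
[1.2.1.2.2.1] true AND true = true
[1.2.1.2.2] NOT true = false
[1.2.1.2] false → false (antecedent false ⇒ implication holds) = true
[1.2.1] true AND true = true
[1.2] NOT true = false
[1] exactly-one(false, false) = false
[root] NOT false = true
Overall: true → cleared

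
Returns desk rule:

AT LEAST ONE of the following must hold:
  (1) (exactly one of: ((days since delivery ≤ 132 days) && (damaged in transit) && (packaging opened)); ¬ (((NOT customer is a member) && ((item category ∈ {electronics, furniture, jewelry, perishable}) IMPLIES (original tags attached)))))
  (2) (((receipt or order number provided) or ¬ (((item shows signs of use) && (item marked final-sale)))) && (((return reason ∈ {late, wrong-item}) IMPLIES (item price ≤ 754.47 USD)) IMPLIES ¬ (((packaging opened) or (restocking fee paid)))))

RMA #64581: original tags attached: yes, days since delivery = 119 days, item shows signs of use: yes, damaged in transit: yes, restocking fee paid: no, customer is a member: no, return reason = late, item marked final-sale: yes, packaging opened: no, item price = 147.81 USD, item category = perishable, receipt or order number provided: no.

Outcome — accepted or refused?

Refused

Atomic conditions:
  days since delivery ≤ 132 days: 119 ≤ 132 is true
  damaged in transit: yes → true
  packaging opened: no → false
  NOT customer is a member: no → true
  item category ∈ {electronics, furniture, jewelry, perishable}: perishable is in the set → true
  original tags attached: yes → true
  receipt or order number provided: no → false
  item shows signs of use: yes → true
  item marked final-sale: yes → true
  return reason ∈ {late, wrong-item}: late is in the set → true
  item price ≤ 754.47 USD: 147.81 ≤ 754.47 is true
  restocking fee paid: no → false
Combine:
[1.1] true AND true AND false = false
[1.2.1.2] true → true = true
[1.2.1] true AND true = true
[1.2] NOT true = false
[1] exactly-one(false, false) = false
[2.1.2.1] true AND true = true
[2.1.2] NOT true = false
[2.1] false OR false = false
[2.2.1] true → true = true
[2.2.2.1] false OR false = false
[2.2.2] NOT false = true
[2.2] true → true = true
[2] false AND true = false
[root] false OR false = false
Overall: false → refused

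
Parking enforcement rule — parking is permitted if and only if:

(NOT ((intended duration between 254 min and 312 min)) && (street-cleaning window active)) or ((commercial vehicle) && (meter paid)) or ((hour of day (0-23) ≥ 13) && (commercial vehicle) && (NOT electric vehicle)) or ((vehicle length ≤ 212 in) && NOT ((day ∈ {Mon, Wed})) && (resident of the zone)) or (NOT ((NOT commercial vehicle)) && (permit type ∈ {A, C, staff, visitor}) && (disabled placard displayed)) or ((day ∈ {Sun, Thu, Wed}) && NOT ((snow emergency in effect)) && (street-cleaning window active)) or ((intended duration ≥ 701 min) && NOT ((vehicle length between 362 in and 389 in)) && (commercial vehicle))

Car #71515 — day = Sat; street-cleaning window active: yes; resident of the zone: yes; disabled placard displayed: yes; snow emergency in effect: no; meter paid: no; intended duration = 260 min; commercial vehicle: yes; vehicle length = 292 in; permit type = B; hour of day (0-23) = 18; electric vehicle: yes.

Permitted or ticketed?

Ticketed

Atomic conditions:
  intended duration between 254 min and 312 min: 260 in [254, 312] is true
  street-cleaning window active: yes → true
  commercial vehicle: yes → true
  meter paid: no → false
  hour of day (0-23) ≥ 13: 18 ≥ 13 is true
  NOT electric vehicle: yes → false
  vehicle length ≤ 212 in: 292 ≤ 212 is false
  day ∈ {Mon, Wed}: Sat is not in the set → false
  resident of the zone: yes → true
  NOT commercial vehicle: yes → false
  permit type ∈ {A, C, staff, visitor}: B is not in the set → false
  disabled placard displayed: yes → true
  day ∈ {Sun, Thu, Wed}: Sat is not in the set → false
  snow emergency in effect: no → false
  intended duration ≥ 701 min: 260 ≥ 701 is false
  vehicle length between 362 in and 389 in: 292 in [362, 389] is false
Combine:
[1.1] NOT true = false
[1] false AND true = false
[2] true AND false = false
[3] true AND true AND false = false
[4.2] NOT false = true
[4] false AND true AND true = false
[5.1] NOT false = true
[5] true AND false AND true = false
[6.2] NOT false = true
[6] false AND true AND true = false
[7.2] NOT false = true
[7] false AND true AND true = false
[root] false OR false OR false OR false OR false OR false OR false = false
Overall: false → ticketed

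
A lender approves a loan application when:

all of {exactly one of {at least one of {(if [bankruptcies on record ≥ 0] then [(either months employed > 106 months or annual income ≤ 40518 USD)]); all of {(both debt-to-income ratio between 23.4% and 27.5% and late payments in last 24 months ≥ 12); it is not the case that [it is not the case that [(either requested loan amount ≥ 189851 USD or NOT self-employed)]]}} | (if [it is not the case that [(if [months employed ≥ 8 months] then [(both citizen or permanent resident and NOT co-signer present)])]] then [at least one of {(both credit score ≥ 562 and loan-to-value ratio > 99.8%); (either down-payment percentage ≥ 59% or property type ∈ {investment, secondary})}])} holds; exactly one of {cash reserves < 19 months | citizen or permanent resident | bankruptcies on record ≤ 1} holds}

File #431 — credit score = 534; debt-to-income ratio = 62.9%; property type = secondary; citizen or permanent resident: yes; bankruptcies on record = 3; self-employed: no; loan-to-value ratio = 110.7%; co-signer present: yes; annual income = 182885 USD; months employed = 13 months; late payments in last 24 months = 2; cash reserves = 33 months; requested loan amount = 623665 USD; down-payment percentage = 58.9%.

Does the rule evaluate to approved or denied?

Atomic conditions:
  bankruptcies on record ≥ 0: 3 ≥ 0 is true
  months employed > 106 months: 13 > 106 is false
  annual income ≤ 40518 USD: 182885 ≤ 40518 is false
  debt-to-income ratio between 23.4% and 27.5%: 62.9 in [23.4, 27.5] is false
  late payments in last 24 months ≥ 12: 2 ≥ 12 is false
  requested loan amount ≥ 189851 USD: 623665 ≥ 189851 is true
  NOT self-employed: no → true
  months employed ≥ 8 months: 13 ≥ 8 is true
  citizen or permanent resident: yes → true
  NOT co-signer present: yes → false
  credit score ≥ 562: 534 ≥ 562 is false
  loan-to-value ratio > 99.8%: 110.7 > 99.8 is true
  down-payment percentage ≥ 59%: 58.9 ≥ 59 is false
  property type ∈ {investment, secondary}: secondary is in the set → true
  cash reserves < 19 months: 33 < 19 is false
  bankruptcies on record ≤ 1: 3 ≤ 1 is false
Combine:
[1.1.1.2] false OR false = false
[1.1.1] true → false = false
[1.1.2.1] false AND false = false
[1.1.2.2.1.1] true OR true = true
[1.1.2.2.1] NOT true = false
[1.1.2.2] NOT false = true
[1.1.2] false AND true = false
[1.1] false OR false = false
[1.2.1.1.2] true AND false = false
[1.2.1.1] true → false = false
[1.2.1] NOT false = true
[1.2.2.1] false AND true = false
[1.2.2.2] false OR true = true
[1.2.2] false OR true = true
[1.2] true → true = true
[1] exactly-one(false, true) = true
[2] exactly-one(false, true, false) = true
[root] true AND true = true
Overall: true → approved

Approved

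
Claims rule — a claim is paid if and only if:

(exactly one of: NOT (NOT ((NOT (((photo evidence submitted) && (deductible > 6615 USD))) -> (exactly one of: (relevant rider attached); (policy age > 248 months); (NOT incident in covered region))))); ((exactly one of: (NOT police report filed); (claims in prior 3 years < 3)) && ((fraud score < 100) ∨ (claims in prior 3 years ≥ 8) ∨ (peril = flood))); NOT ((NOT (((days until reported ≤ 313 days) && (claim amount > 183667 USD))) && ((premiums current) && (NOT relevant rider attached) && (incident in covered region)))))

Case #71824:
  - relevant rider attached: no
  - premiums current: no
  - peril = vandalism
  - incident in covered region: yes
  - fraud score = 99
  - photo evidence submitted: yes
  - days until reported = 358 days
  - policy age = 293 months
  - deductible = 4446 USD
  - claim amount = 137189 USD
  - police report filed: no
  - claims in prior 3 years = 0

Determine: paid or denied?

Atomic conditions:
  photo evidence submitted: yes → true
  deductible > 6615 USD: 4446 > 6615 is false
  relevant rider attached: no → false
  policy age > 248 months: 293 > 248 is true
  NOT incident in covered region: yes → false
  NOT police report filed: no → true
  claims in prior 3 years < 3: 0 < 3 is true
  fraud score < 100: 99 < 100 is true
  claims in prior 3 years ≥ 8: 0 ≥ 8 is false
  peril = flood: vandalism == flood is false
  days until reported ≤ 313 days: 358 ≤ 313 is false
  claim amount > 183667 USD: 137189 > 183667 is false
  premiums current: no → false
  NOT relevant rider attached: no → true
  incident in covered region: yes → true
Combine:
[1.1.1.1.1] true AND false = false
[1.1.1.1] NOT false = true
[1.1.1.2] exactly-one(false, true, false) = true
[1.1.1] true → true = true
[1.1] NOT true = false
[1] NOT false = true
[2.1] exactly-one(true, true) = false
[2.2] true OR false OR false = true
[2] false AND true = false
[3.1.1.1] false AND false = false
[3.1.1] NOT false = true
[3.1.2] false AND true AND true = false
[3.1] true AND false = false
[3] NOT false = true
[root] exactly-one(true, false, true) = false
Overall: false → denied

Denied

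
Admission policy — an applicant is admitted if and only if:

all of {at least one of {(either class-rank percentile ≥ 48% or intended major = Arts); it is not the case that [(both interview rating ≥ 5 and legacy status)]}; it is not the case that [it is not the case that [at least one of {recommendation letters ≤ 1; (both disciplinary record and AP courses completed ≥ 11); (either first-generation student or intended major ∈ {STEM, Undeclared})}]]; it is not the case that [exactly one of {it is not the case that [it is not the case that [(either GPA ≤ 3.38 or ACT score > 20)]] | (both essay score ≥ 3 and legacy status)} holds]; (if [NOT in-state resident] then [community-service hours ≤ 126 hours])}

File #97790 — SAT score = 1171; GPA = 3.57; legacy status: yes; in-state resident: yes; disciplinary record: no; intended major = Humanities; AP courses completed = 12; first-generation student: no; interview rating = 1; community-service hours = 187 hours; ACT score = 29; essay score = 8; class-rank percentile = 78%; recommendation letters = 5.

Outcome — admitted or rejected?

Rejected

Atomic conditions:
  class-rank percentile ≥ 48%: 78 ≥ 48 is true
  intended major = Arts: Humanities == Arts is false
  interview rating ≥ 5: 1 ≥ 5 is false
  legacy status: yes → true
  recommendation letters ≤ 1: 5 ≤ 1 is false
  disciplinary record: no → false
  AP courses completed ≥ 11: 12 ≥ 11 is true
  first-generation student: no → false
  intended major ∈ {STEM, Undeclared}: Humanities is not in the set → false
  GPA ≤ 3.38: 3.57 ≤ 3.38 is false
  ACT score > 20: 29 > 20 is true
  essay score ≥ 3: 8 ≥ 3 is true
  NOT in-state resident: yes → false
  community-service hours ≤ 126 hours: 187 ≤ 126 is false
Combine:
[1.1] true OR false = true
[1.2.1] false AND true = false
[1.2] NOT false = true
[1] true OR true = true
[2.1.1.2] false AND true = false
[2.1.1.3] false OR false = false
[2.1.1] false OR false OR false = false
[2.1] NOT false = true
[2] NOT true = false
[3.1.1.1.1] false OR true = true
[3.1.1.1] NOT true = false
[3.1.1] NOT false = true
[3.1.2] true AND true = true
[3.1] exactly-one(true, true) = false
[3] NOT false = true
[4] false → false (antecedent false ⇒ implication holds) = true
[root] true AND false AND true AND true = false
Overall: false → rejected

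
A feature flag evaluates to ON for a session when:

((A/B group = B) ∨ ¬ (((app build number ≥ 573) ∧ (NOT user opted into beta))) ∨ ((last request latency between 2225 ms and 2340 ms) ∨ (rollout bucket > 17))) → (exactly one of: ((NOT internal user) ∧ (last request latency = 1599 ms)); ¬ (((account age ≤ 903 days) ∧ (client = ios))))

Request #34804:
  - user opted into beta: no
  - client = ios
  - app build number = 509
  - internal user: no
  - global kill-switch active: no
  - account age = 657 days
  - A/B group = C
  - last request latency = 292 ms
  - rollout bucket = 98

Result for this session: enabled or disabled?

Disabled

Atomic conditions:
  A/B group = B: C == B is false
  app build number ≥ 573: 509 ≥ 573 is false
  NOT user opted into beta: no → true
  last request latency between 2225 ms and 2340 ms: 292 in [2225, 2340] is false
  rollout bucket > 17: 98 > 17 is true
  NOT internal user: no → true
  last request latency = 1599 ms: 292 == 1599 is false
  account age ≤ 903 days: 657 ≤ 903 is true
  client = ios: ios == ios is true
Combine:
[1.2.1] false AND true = false
[1.2] NOT false = true
[1.3] false OR true = true
[1] false OR true OR true = true
[2.1] true AND false = false
[2.2.1] true AND true = true
[2.2] NOT true = false
[2] exactly-one(false, false) = false
[root] true → false = false
Overall: false → disabled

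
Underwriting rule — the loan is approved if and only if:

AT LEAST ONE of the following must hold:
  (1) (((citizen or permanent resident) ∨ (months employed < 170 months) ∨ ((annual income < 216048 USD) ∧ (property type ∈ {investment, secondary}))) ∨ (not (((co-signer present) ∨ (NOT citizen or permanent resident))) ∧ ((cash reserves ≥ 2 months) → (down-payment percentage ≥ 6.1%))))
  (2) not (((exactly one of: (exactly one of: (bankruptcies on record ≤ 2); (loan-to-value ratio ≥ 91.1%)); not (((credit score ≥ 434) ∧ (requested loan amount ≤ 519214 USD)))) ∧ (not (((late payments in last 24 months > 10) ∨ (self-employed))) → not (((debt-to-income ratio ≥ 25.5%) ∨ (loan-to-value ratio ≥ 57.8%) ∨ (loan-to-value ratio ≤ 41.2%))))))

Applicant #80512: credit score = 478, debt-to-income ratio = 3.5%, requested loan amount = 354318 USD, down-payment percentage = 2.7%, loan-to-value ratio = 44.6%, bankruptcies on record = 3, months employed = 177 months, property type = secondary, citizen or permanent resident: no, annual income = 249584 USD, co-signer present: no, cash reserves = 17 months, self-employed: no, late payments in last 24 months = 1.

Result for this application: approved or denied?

Approved

Atomic conditions:
  citizen or permanent resident: no → false
  months employed < 170 months: 177 < 170 is false
  annual income < 216048 USD: 249584 < 216048 is false
  property type ∈ {investment, secondary}: secondary is in the set → true
  co-signer present: no → false
  NOT citizen or permanent resident: no → true
  cash reserves ≥ 2 months: 17 ≥ 2 is true
  down-payment percentage ≥ 6.1%: 2.7 ≥ 6.1 is false
  bankruptcies on record ≤ 2: 3 ≤ 2 is false
  loan-to-value ratio ≥ 91.1%: 44.6 ≥ 91.1 is false
  credit score ≥ 434: 478 ≥ 434 is true
  requested loan amount ≤ 519214 USD: 354318 ≤ 519214 is true
  late payments in last 24 months > 10: 1 > 10 is false
  self-employed: no → false
  debt-to-income ratio ≥ 25.5%: 3.5 ≥ 25.5 is false
  loan-to-value ratio ≥ 57.8%: 44.6 ≥ 57.8 is false
  loan-to-value ratio ≤ 41.2%: 44.6 ≤ 41.2 is false
Combine:
[1.1.3] false AND true = false
[1.1] false OR false OR false = false
[1.2.1.1] false OR true = true
[1.2.1] NOT true = false
[1.2.2] true → false = false
[1.2] false AND false = false
[1] false OR false = false
[2.1.1.1] exactly-one(false, false) = false
[2.1.1.2.1] true AND true = true
[2.1.1.2] NOT true = false
[2.1.1] exactly-one(false, false) = false
[2.1.2.1.1] false OR false = false
[2.1.2.1] NOT false = true
[2.1.2.2.1] false OR false OR false = false
[2.1.2.2] NOT false = true
[2.1.2] true → true = true
[2.1] false AND true = false
[2] NOT false = true
[root] false OR true = true
Overall: true → approved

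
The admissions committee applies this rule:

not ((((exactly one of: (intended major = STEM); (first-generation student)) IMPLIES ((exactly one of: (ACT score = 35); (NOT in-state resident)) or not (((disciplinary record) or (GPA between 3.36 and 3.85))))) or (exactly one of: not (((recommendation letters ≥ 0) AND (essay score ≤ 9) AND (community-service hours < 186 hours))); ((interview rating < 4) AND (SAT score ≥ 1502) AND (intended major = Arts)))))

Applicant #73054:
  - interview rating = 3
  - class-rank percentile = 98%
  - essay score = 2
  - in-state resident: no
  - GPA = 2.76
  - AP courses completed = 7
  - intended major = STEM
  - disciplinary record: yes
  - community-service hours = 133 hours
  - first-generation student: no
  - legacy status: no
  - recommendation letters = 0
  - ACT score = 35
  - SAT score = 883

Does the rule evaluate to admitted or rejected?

Admitted

Atomic conditions:
  intended major = STEM: STEM == STEM is true
  first-generation student: no → false
  ACT score = 35: 35 == 35 is true
  NOT in-state resident: no → true
  disciplinary record: yes → true
  GPA between 3.36 and 3.85: 2.76 in [3.36, 3.85] is false
  recommendation letters ≥ 0: 0 ≥ 0 is true
  essay score ≤ 9: 2 ≤ 9 is true
  community-service hours < 186 hours: 133 < 186 is true
  interview rating < 4: 3 < 4 is true
  SAT score ≥ 1502: 883 ≥ 1502 is false
  intended major = Arts: STEM == Arts is false
Combine:
[1.1.1] exactly-one(true, false) = true
[1.1.2.1] exactly-one(true, true) = false
[1.1.2.2.1] true OR false = true
[1.1.2.2] NOT true = false
[1.1.2] false OR false = false
[1.1] true → false = false
[1.2.1.1] true AND true AND true = true
[1.2.1] NOT true = false
[1.2.2] true AND false AND false = false
[1.2] exactly-one(false, false) = false
[1] false OR false = false
[root] NOT false = true
Overall: true → admitted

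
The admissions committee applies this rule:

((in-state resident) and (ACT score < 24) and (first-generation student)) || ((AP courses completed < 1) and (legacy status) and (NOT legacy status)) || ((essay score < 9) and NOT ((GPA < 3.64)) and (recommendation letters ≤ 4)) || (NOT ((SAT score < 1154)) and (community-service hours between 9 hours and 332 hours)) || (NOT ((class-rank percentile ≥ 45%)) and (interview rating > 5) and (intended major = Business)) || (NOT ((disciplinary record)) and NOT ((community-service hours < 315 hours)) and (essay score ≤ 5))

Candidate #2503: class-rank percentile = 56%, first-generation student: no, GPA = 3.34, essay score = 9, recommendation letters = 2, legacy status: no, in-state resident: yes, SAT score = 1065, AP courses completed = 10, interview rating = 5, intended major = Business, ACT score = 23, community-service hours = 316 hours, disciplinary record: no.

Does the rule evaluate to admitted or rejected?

Atomic conditions:
  in-state resident: yes → true
  ACT score < 24: 23 < 24 is true
  first-generation student: no → false
  AP courses completed < 1: 10 < 1 is false
  legacy status: no → false
  NOT legacy status: no → true
  essay score < 9: 9 < 9 is false
  GPA < 3.64: 3.34 < 3.64 is true
  recommendation letters ≤ 4: 2 ≤ 4 is true
  SAT score < 1154: 1065 < 1154 is true
  community-service hours between 9 hours and 332 hours: 316 in [9, 332] is true
  class-rank percentile ≥ 45%: 56 ≥ 45 is true
  interview rating > 5: 5 > 5 is false
  intended major = Business: Business == Business is true
  disciplinary record: no → false
  community-service hours < 315 hours: 316 < 315 is false
  essay score ≤ 5: 9 ≤ 5 is false
Combine:
[1] true AND true AND false = false
[2] false AND false AND true = false
[3.2] NOT true = false
[3] false AND false AND true = false
[4.1] NOT true = false
[4] false AND true = false
[5.1] NOT true = false
[5] false AND false AND true = false
[6.1] NOT false = true
[6.2] NOT false = true
[6] true AND true AND false = false
[root] false OR false OR false OR false OR false OR false = false
Overall: false → rejected

Rejected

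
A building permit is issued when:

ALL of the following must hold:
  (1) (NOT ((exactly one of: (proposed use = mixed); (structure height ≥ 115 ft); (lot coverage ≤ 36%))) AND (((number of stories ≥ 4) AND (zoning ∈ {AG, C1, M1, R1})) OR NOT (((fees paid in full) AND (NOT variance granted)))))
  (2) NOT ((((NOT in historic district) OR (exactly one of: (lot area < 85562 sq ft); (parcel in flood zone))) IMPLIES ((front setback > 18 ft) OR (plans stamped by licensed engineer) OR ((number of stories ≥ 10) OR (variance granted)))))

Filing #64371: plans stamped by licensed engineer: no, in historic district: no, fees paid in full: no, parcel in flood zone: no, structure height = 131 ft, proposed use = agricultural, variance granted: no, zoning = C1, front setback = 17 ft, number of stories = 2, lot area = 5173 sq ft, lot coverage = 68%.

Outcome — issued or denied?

Denied

Atomic conditions:
  proposed use = mixed: agricultural == mixed is false
  structure height ≥ 115 ft: 131 ≥ 115 is true
  lot coverage ≤ 36%: 68 ≤ 36 is false
  number of stories ≥ 4: 2 ≥ 4 is false
  zoning ∈ {AG, C1, M1, R1}: C1 is in the set → true
  fees paid in full: no → false
  NOT variance granted: no → true
  NOT in historic district: no → true
  lot area < 85562 sq ft: 5173 < 85562 is true
  parcel in flood zone: no → false
  front setback > 18 ft: 17 > 18 is false
  plans stamped by licensed engineer: no → false
  number of stories ≥ 10: 2 ≥ 10 is false
  variance granted: no → false
Combine:
[1.1.1] exactly-one(false, true, false) = true
[1.1] NOT true = false
[1.2.1] false AND true = false
[1.2.2.1] false AND true = false
[1.2.2] NOT false = true
[1.2] false OR true = true
[1] false AND true = false
[2.1.1.2] exactly-one(true, false) = true
[2.1.1] true OR true = true
[2.1.2.3] false OR false = false
[2.1.2] false OR false OR false = false
[2.1] true → false = false
[2] NOT false = true
[root] false AND true = false
Overall: false → denied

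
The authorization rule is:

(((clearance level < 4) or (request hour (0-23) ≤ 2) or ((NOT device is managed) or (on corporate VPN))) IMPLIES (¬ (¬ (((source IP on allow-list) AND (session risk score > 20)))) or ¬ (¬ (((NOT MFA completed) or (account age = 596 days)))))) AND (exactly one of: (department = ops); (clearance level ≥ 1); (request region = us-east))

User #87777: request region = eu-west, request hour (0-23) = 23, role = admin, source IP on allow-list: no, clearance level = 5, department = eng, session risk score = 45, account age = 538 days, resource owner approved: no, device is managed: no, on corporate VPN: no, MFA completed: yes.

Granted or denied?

Atomic conditions:
  clearance level < 4: 5 < 4 is false
  request hour (0-23) ≤ 2: 23 ≤ 2 is false
  NOT device is managed: no → true
  on corporate VPN: no → false
  source IP on allow-list: no → false
  session risk score > 20: 45 > 20 is true
  NOT MFA completed: yes → false
  account age = 596 days: 538 == 596 is false
  department = ops: eng == ops is false
  clearance level ≥ 1: 5 ≥ 1 is true
  request region = us-east: eu-west == us-east is false
Combine:
[1.1.3] true OR false = true
[1.1] false OR false OR true = true
[1.2.1.1.1] false AND true = false
[1.2.1.1] NOT false = true
[1.2.1] NOT true = false
[1.2.2.1.1] false OR false = false
[1.2.2.1] NOT false = true
[1.2.2] NOT true = false
[1.2] false OR false = false
[1] true → false = false
[2] exactly-one(false, true, false) = true
[root] false AND true = false
Overall: false → denied

Denied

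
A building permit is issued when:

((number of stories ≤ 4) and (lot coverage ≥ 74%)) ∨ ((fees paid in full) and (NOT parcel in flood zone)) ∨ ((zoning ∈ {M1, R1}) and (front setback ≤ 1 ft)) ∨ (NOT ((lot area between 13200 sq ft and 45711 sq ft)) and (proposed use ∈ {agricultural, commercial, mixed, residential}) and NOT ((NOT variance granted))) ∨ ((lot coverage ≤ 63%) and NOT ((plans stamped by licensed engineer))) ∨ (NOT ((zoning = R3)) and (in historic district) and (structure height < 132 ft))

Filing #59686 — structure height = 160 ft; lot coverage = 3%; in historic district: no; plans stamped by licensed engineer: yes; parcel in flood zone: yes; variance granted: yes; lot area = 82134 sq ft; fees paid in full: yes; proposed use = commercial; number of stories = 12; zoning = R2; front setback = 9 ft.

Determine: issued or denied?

Issued

Atomic conditions:
  number of stories ≤ 4: 12 ≤ 4 is false
  lot coverage ≥ 74%: 3 ≥ 74 is false
  fees paid in full: yes → true
  NOT parcel in flood zone: yes → false
  zoning ∈ {M1, R1}: R2 is not in the set → false
  front setback ≤ 1 ft: 9 ≤ 1 is false
  lot area between 13200 sq ft and 45711 sq ft: 82134 in [13200, 45711] is false
  proposed use ∈ {agricultural, commercial, mixed, residential}: commercial is in the set → true
  NOT variance granted: yes → false
  lot coverage ≤ 63%: 3 ≤ 63 is true
  plans stamped by licensed engineer: yes → true
  zoning = R3: R2 == R3 is false
  in historic district: no → false
  structure height < 132 ft: 160 < 132 is false
Combine:
[1] false AND false = false
[2] true AND false = false
[3] false AND false = false
[4.1] NOT false = true
[4.3] NOT false = true
[4] true AND true AND true = true
[5.2] NOT true = false
[5] true AND false = false
[6.1] NOT false = true
[6] true AND false AND false = false
[root] false OR false OR false OR true OR false OR false = true
Overall: true → issued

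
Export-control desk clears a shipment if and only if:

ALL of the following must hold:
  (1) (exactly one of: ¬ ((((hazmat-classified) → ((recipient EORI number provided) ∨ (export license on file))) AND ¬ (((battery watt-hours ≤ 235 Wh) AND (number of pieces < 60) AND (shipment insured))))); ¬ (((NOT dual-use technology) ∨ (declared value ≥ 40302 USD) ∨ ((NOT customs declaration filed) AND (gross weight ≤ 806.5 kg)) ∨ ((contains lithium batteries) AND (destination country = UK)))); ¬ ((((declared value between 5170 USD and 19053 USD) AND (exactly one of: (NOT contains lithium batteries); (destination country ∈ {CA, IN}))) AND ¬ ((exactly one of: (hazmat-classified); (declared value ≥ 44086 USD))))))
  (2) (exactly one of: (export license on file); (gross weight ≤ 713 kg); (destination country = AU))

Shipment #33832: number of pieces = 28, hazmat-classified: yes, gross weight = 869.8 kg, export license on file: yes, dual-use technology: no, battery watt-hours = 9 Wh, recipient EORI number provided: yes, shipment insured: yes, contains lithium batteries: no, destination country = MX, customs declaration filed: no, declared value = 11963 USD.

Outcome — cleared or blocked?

Blocked

Atomic conditions:
  hazmat-classified: yes → true
  recipient EORI number provided: yes → true
  export license on file: yes → true
  battery watt-hours ≤ 235 Wh: 9 ≤ 235 is true
  number of pieces < 60: 28 < 60 is true
  shipment insured: yes → true
  NOT dual-use technology: no → true
  declared value ≥ 40302 USD: 11963 ≥ 40302 is false
  NOT customs declaration filed: no → true
  gross weight ≤ 806.5 kg: 869.8 ≤ 806.5 is false
  contains lithium batteries: no → false
  destination country = UK: MX == UK is false
  declared value between 5170 USD and 19053 USD: 11963 in [5170, 19053] is true
  NOT contains lithium batteries: no → true
  destination country ∈ {CA, IN}: MX is not in the set → false
  declared value ≥ 44086 USD: 11963 ≥ 44086 is false
  gross weight ≤ 713 kg: 869.8 ≤ 713 is false
  destination country = AU: MX == AU is false
Combine:
[1.1.1.1.2] true OR true = true
[1.1.1.1] true → true = true
[1.1.1.2.1] true AND true AND true = true
[1.1.1.2] NOT true = false
[1.1.1] true AND false = false
[1.1] NOT false = true
[1.2.1.3] true AND false = false
[1.2.1.4] false AND false = false
[1.2.1] true OR false OR false OR false = true
[1.2] NOT true = false
[1.3.1.1.2] exactly-one(true, false) = true
[1.3.1.1] true AND true = true
[1.3.1.2.1] exactly-one(true, false) = true
[1.3.1.2] NOT true = false
[1.3.1] true AND false = false
[1.3] NOT false = true
[1] exactly-one(true, false, true) = false
[2] exactly-one(true, false, false) = true
[root] false AND true = false
Overall: false → blocked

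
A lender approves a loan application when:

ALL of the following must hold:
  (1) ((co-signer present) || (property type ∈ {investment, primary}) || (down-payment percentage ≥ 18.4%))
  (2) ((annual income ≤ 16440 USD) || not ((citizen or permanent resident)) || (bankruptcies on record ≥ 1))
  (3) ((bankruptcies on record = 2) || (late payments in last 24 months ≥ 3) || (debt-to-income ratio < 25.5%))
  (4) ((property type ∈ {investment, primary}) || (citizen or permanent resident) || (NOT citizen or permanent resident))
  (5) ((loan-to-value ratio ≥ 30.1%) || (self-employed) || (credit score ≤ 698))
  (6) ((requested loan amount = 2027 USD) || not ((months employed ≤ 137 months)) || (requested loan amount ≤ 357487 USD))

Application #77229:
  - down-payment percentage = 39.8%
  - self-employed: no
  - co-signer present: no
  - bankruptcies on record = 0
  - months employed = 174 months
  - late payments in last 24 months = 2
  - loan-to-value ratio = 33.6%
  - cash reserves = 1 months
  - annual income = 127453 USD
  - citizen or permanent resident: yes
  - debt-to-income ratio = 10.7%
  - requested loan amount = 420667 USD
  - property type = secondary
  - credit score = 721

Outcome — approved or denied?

Denied

Atomic conditions:
  co-signer present: no → false
  property type ∈ {investment, primary}: secondary is not in the set → false
  down-payment percentage ≥ 18.4%: 39.8 ≥ 18.4 is true
  annual income ≤ 16440 USD: 127453 ≤ 16440 is false
  citizen or permanent resident: yes → true
  bankruptcies on record ≥ 1: 0 ≥ 1 is false
  bankruptcies on record = 2: 0 == 2 is false
  late payments in last 24 months ≥ 3: 2 ≥ 3 is false
  debt-to-income ratio < 25.5%: 10.7 < 25.5 is true
  NOT citizen or permanent resident: yes → false
  loan-to-value ratio ≥ 30.1%: 33.6 ≥ 30.1 is true
  self-employed: no → false
  credit score ≤ 698: 721 ≤ 698 is false
  requested loan amount = 2027 USD: 420667 == 2027 is false
  months employed ≤ 137 months: 174 ≤ 137 is false
  requested loan amount ≤ 357487 USD: 420667 ≤ 357487 is false
Combine:
[1] false OR false OR true = true
[2.2] NOT true = false
[2] false OR false OR false = false
[3] false OR false OR true = true
[4] false OR true OR false = true
[5] true OR false OR false = true
[6.2] NOT false = true
[6] false OR true OR false = true
[root] true AND false AND true AND true AND true AND true = false
Overall: false → denied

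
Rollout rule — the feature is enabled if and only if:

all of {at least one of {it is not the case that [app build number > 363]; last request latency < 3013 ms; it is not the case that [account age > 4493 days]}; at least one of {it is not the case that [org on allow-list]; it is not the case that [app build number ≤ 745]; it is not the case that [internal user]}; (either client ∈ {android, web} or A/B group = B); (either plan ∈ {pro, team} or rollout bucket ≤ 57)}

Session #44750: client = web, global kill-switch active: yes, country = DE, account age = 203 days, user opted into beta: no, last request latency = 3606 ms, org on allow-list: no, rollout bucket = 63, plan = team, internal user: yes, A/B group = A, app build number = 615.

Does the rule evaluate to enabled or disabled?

Enabled

Atomic conditions:
  app build number > 363: 615 > 363 is true
  last request latency < 3013 ms: 3606 < 3013 is false
  account age > 4493 days: 203 > 4493 is false
  org on allow-list: no → false
  app build number ≤ 745: 615 ≤ 745 is true
  internal user: yes → true
  client ∈ {android, web}: web is in the set → true
  A/B group = B: A == B is false
  plan ∈ {pro, team}: team is in the set → true
  rollout bucket ≤ 57: 63 ≤ 57 is false
Combine:
[1.1] NOT true = false
[1.3] NOT false = true
[1] false OR false OR true = true
[2.1] NOT false = true
[2.2] NOT true = false
[2.3] NOT true = false
[2] true OR false OR false = true
[3] true OR false = true
[4] true OR false = true
[root] true AND true AND true AND true = true
Overall: true → enabled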